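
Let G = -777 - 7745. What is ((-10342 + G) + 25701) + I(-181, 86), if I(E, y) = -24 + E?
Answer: 6632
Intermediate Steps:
G = -8522
((-10342 + G) + 25701) + I(-181, 86) = ((-10342 - 8522) + 25701) + (-24 - 181) = (-18864 + 25701) - 205 = 6837 - 205 = 6632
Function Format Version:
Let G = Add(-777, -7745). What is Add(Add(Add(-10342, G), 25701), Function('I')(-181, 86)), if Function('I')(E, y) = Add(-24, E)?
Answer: 6632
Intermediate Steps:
G = -8522
Add(Add(Add(-10342, G), 25701), Function('I')(-181, 86)) = Add(Add(Add(-10342, -8522), 25701), Add(-24, -181)) = Add(Add(-18864, 25701), -205) = Add(6837, -205) = 6632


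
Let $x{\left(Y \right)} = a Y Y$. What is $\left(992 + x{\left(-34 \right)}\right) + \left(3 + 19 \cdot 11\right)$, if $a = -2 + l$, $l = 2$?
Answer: $1204$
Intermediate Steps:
$a = 0$ ($a = -2 + 2 = 0$)
$x{\left(Y \right)} = 0$ ($x{\left(Y \right)} = 0 Y Y = 0 Y = 0$)
$\left(992 + x{\left(-34 \right)}\right) + \left(3 + 19 \cdot 11\right) = \left(992 + 0\right) + \left(3 + 19 \cdot 11\right) = 992 + \left(3 + 209\right) = 992 + 212 = 1204$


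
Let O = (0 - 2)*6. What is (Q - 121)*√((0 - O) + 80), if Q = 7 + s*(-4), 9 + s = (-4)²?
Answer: -284*√23 ≈ -1362.0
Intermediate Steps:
O = -12 (O = -2*6 = -12)
s = 7 (s = -9 + (-4)² = -9 + 16 = 7)
Q = -21 (Q = 7 + 7*(-4) = 7 - 28 = -21)
(Q - 121)*√((0 - O) + 80) = (-21 - 121)*√((0 - 1*(-12)) + 80) = -142*√((0 + 12) + 80) = -142*√(12 + 80) = -284*√23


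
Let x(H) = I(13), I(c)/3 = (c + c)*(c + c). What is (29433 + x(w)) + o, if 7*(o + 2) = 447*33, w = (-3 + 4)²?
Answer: 234964/7 ≈ 33566.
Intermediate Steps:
w = 1 (w = 1² = 1)
I(c) = 12*c² (I(c) = 3*((c + c)*(c + c)) = 3*((2*c)*(2*c)) = 3*(4*c²) = 12*c²)
x(H) = 2028 (x(H) = 12*13² = 12*169 = 2028)
o = 14737/7 (o = -2 + (447*33)/7 = -2 + (⅐)*14751 = -2 + 14751/7 = 14737/7 ≈ 2105.3)
(29433 + x(w)) + o = (29433 + 2028) + 14737/7 = 31461 + 14737/7 = 234964/7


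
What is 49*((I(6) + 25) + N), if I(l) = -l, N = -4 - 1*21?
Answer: -294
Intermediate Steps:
N = -25 (N = -4 - 21 = -25)
49*((I(6) + 25) + N) = 49*((-1*6 + 25) - 25) = 49*((-6 + 25) - 25) = 49*(19 - 25) = 49*(-6) = -294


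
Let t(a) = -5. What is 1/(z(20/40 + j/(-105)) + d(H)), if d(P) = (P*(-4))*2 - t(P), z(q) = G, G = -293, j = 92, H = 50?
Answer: -1/688 ≈ -0.0014535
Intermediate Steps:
z(q) = -293
d(P) = 5 - 8*P (d(P) = (P*(-4))*2 - 1*(-5) = -4*P*2 + 5 = -8*P + 5 = 5 - 8*P)
1/(z(20/40 + j/(-105)) + d(H)) = 1/(-293 + (5 - 8*50)) = 1/(-293 + (5 - 400)) = 1/(-293 - 395) = 1/(-688) = -1/688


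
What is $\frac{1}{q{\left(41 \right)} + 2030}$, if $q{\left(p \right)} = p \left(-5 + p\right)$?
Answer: $\frac{1}{3506} \approx 0.00028523$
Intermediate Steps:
$\frac{1}{q{\left(41 \right)} + 2030} = \frac{1}{41 \left(-5 + 41\right) + 2030} = \frac{1}{41 \cdot 36 + 2030} = \frac{1}{1476 + 2030} = \frac{1}{3506}$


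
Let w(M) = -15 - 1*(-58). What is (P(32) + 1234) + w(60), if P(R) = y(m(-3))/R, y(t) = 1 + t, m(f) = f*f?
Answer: 20437/16 ≈ 1277.3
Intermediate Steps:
m(f) = f**2
w(M) = 43 (w(M) = -15 + 58 = 43)
P(R) = 10/R (P(R) = (1 + (-3)**2)/R = (1 + 9)/R = 10/R)
(P(32) + 1234) + w(60) = (10/32 + 1234) + 43 = (10*(1/32) + 1234) + 43 = (5/16 + 1234) + 43 = 19749/16 + 43 = 20437/16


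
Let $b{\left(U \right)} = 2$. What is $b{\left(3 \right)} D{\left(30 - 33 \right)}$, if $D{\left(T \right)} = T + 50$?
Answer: $94$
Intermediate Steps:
$D{\left(T \right)} = 50 + T$
$b{\left(3 \right)} D{\left(30 - 33 \right)} = 2 \left(50 + \left(30 - 33\right)\right) = 2 \left(50 - 3\right) = 2 \cdot 47 = 94$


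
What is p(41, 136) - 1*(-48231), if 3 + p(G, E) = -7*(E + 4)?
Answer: 47248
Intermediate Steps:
p(G, E) = -31 - 7*E (p(G, E) = -3 - 7*(E + 4) = -3 - 7*(4 + E) = -3 + (-28 - 7*E) = -31 - 7*E)
p(41, 136) - 1*(-48231) = (-31 - 7*136) - 1*(-48231) = (-31 - 952) + 48231 = -983 + 48231 = 47248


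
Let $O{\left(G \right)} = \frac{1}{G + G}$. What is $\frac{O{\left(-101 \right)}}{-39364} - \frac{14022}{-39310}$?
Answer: $\frac{55748182463}{156287282840} \approx 0.3567$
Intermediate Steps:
$O{\left(G \right)} = \frac{1}{2 G}$
$\frac{O{\left(-101 \right)}}{-39364} - \frac{14022}{-39310} = \frac{\frac{1}{2} \frac{1}{-101}}{-39364} - \frac{14022}{-39310} = \frac{1}{2} \left(- \frac{1}{101}\right) \left(- \frac{1}{39364}\right) - - \frac{7011}{19655} = \left(- \frac{1}{202}\right) \left(- \frac{1}{39364}\right) + \frac{7011}{19655} = \frac{1}{7951528} + \frac{7011}{19655} = \frac{55748182463}{156287282840}$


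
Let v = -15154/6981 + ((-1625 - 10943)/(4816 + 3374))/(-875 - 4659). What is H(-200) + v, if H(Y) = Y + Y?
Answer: -815692138972/2028224835 ≈ -402.17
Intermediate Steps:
H(Y) = 2*Y
v = -4402204972/2028224835 (v = -15154*1/6981 - 12568/8190/(-5534) = -15154/6981 - 12568*1/8190*(-1/5534) = -15154/6981 - 6284/4095*(-1/5534) = -15154/6981 + 3142/11330865 = -4402204972/2028224835 ≈ -2.1705)
H(-200) + v = 2*(-200) - 4402204972/2028224835 = -400 - 4402204972/2028224835 = -815692138972/2028224835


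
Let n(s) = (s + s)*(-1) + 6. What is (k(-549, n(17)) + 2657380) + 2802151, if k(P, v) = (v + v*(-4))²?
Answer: 5466587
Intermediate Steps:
n(s) = 6 - 2*s (n(s) = (2*s)*(-1) + 6 = -2*s + 6 = 6 - 2*s)
k(P, v) = 9*v² (k(P, v) = (v - 4*v)² = (-3*v)² = 9*v²)
(k(-549, n(17)) + 2657380) + 2802151 = (9*(6 - 2*17)² + 2657380) + 2802151 = (9*(6 - 34)² + 2657380) + 2802151 = (9*(-28)² + 2657380) + 2802151 = (9*784 + 2657380) + 2802151 = (7056 + 2657380) + 2802151 = 2664436 + 2802151 = 5466587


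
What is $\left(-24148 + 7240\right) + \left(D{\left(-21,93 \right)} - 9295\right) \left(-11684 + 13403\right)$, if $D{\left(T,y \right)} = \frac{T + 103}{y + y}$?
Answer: $- \frac{495821910}{31} \approx -1.5994 \cdot 10^{7}$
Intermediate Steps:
$D{\left(T,y \right)} = \frac{103 + T}{2 y}$
$\left(-24148 + 7240\right) + \left(D{\left(-21,93 \right)} - 9295\right) \left(-11684 + 13403\right) = \left(-24148 + 7240\right) + \left(\frac{103 - 21}{2 \cdot 93} - 9295\right) \left(-11684 + 13403\right) = -16908 + \left(\frac{1}{2} \cdot \frac{1}{93} \cdot 82 - 9295\right) 1719 = -16908 + \left(\frac{41}{93} - 9295\right) 1719 = -16908 - \frac{495297762}{31} = - \frac{495821910}{31}$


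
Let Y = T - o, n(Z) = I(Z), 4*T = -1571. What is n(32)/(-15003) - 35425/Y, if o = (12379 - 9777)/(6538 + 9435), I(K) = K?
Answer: 11318866098196/125545058991 ≈ 90.158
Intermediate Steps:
T = -1571/4 (T = (¼)*(-1571) = -1571/4 ≈ -392.75)
o = 2602/15973 ≈ 0.16290
n(Z) = Z
Y = -25103991/63892 (Y = -1571/4 - 1*2602/15973 = -1571/4 - 2602/15973 = -25103991/63892 ≈ -392.91)
n(32)/(-15003) - 35425/Y = 32/(-15003) - 35425/(-25103991/63892) = 32*(-1/15003) - 35425*(-63892/25103991) = -32/15003 + 2263374100/25103991 = 11318866098196/125545058991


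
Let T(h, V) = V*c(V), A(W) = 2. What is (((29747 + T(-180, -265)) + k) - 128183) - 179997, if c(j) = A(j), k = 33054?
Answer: -245909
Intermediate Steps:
c(j) = 2
T(h, V) = 2*V (T(h, V) = V*2 = 2*V)
(((29747 + T(-180, -265)) + k) - 128183) - 179997 = (((29747 + 2*(-265)) + 33054) - 128183) - 179997 = (((29747 - 530) + 33054) - 128183) - 179997 = ((29217 + 33054) - 128183) - 179997 = (62271 - 128183) - 179997 = -65912 - 179997 = -245909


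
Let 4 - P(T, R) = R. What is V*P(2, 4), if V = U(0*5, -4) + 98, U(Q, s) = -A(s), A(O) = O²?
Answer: 0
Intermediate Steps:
P(T, R) = 4 - R
U(Q, s) = -s²
V = 82 (V = -1*(-4)² + 98 = -1*16 + 98 = -16 + 98 = 82)
V*P(2, 4) = 82*(4 - 1*4) = 82*(4 - 4) = 82*0 = 0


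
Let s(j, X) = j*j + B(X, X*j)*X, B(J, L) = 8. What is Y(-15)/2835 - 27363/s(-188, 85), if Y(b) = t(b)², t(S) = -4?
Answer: -25665907/34042680 ≈ -0.75393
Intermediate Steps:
Y(b) = 16 (Y(b) = (-4)² = 16)
s(j, X) = j² + 8*X (s(j, X) = j*j + 8*X = j² + 8*X)
Y(-15)/2835 - 27363/s(-188, 85) = 16/2835 - 27363/((-188)² + 8*85) = 16*(1/2835) - 27363/(35344 + 680) = 16/2835 - 27363/36024 = 16/2835 - 27363*1/36024 = 16/2835 - 9121/12008 = -25665907/34042680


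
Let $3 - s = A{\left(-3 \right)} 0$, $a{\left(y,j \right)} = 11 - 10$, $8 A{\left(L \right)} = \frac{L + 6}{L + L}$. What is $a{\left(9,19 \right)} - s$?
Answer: $-2$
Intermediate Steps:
$A{\left(L \right)} = \frac{6 + L}{16 L}$ ($A{\left(L \right)} = \frac{\left(L + 6\right) \frac{1}{L + L}}{8} = \frac{\left(6 + L\right) \frac{1}{2 L}}{8} = \frac{\frac{1}{2} \frac{1}{L} \left(6 + L\right)}{8} = \frac{6 + L}{16 L}$)
$a{\left(y,j \right)} = 1$
$s = 3$ ($s = 3 - \frac{6 - 3}{16 \left(-3\right)} 0 = 3 - \frac{1}{16} \left(- \frac{1}{3}\right) 3 \cdot 0 = 3 - \left(- \frac{1}{16}\right) 0 = 3 - 0 = 3 + 0 = 3$)
$a{\left(9,19 \right)} - s = 1 - 3 = -2$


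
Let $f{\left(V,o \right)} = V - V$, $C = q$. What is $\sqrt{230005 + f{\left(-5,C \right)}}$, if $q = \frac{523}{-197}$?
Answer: $\sqrt{230005} \approx 479.59$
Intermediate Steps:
$q = - \frac{523}{197}$ ($q = 523 \left(- \frac{1}{197}\right) = - \frac{523}{197} \approx -2.6548$)
$C = - \frac{523}{197} \approx -2.6548$
$f{\left(V,o \right)} = 0$
$\sqrt{230005 + f{\left(-5,C \right)}} = \sqrt{230005 + 0} = \sqrt{230005}$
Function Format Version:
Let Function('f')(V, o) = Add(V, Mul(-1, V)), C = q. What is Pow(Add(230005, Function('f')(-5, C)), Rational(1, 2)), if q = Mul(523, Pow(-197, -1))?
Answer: Pow(230005, Rational(1, 2)) ≈ 479.59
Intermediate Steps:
q = Rational(-523, 197) (q = Mul(523, Rational(-1, 197)) = Rational(-523, 197) ≈ -2.6548)
C = Rational(-523, 197) ≈ -2.6548
Function('f')(V, o) = 0
Pow(Add(230005, Function('f')(-5, C)), Rational(1, 2)) = Pow(Add(230005, 0), Rational(1, 2)) = Pow(230005, Rational(1, 2))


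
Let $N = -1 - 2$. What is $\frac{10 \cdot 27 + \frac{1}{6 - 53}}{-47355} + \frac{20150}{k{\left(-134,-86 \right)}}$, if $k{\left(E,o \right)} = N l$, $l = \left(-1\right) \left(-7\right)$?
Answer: $- \frac{2135610439}{2225685} \approx -959.53$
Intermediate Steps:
$l = 7$
$N = -3$ ($N = -1 - 2 = -3$)
$k{\left(E,o \right)} = -21$ ($k{\left(E,o \right)} = \left(-3\right) 7 = -21$)
$\frac{10 \cdot 27 + \frac{1}{6 - 53}}{-47355} + \frac{20150}{k{\left(-134,-86 \right)}} = \frac{10 \cdot 27 + \frac{1}{6 - 53}}{-47355} + \frac{20150}{-21} = \left(270 + \frac{1}{-47}\right) \left(- \frac{1}{47355}\right) + 20150 \left(- \frac{1}{21}\right) = \left(270 - \frac{1}{47}\right) \left(- \frac{1}{47355}\right) - \frac{20150}{21} = \frac{12689}{47} \left(- \frac{1}{47355}\right) - \frac{20150}{21} = - \frac{12689}{2225685} - \frac{20150}{21} = - \frac{2135610439}{2225685}$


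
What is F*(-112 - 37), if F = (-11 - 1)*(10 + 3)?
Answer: 23244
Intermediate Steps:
F = -156 (F = -12*13 = -156)
F*(-112 - 37) = -156*(-112 - 37) = -156*(-149) = 23244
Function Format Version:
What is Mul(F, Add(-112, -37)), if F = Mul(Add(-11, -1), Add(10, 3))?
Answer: 23244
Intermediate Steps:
F = -156 (F = Mul(-12, 13) = -156)
Mul(F, Add(-112, -37)) = Mul(-156, Add(-112, -37)) = Mul(-156, -149) = 23244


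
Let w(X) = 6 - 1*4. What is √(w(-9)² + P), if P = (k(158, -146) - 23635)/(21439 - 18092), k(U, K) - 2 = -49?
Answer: I*√34454018/3347 ≈ 1.7537*I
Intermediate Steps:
k(U, K) = -47 (k(U, K) = 2 - 49 = -47)
w(X) = 2 (w(X) = 6 - 4 = 2)
P = -23682/3347 (P = (-47 - 23635)/(21439 - 18092) = -23682/3347 ≈ -7.0756)
√(w(-9)² + P) = √(2² - 23682/3347) = √(4 - 23682/3347) = √(-10294/3347) = I*√34454018/3347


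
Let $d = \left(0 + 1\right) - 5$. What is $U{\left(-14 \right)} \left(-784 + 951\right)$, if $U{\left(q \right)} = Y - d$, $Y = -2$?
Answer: $334$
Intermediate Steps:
$d = -4$ ($d = 1 - 5 = -4$)
$U{\left(q \right)} = 2$ ($U{\left(q \right)} = -2 - -4 = -2 + 4 = 2$)
$U{\left(-14 \right)} \left(-784 + 951\right) = 2 \left(-784 + 951\right) = 2 \cdot 167 = 334$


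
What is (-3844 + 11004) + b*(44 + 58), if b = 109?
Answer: 18278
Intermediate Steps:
(-3844 + 11004) + b*(44 + 58) = (-3844 + 11004) + 109*(44 + 58) = 7160 + 109*102 = 7160 + 11118 = 18278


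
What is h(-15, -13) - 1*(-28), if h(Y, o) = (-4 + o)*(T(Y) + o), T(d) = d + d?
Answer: 759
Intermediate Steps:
T(d) = 2*d
h(Y, o) = (-4 + o)*(o + 2*Y) (h(Y, o) = (-4 + o)*(2*Y + o) = (-4 + o)*(o + 2*Y))
h(-15, -13) - 1*(-28) = ((-13)² - 8*(-15) - 4*(-13) + 2*(-15)*(-13)) - 1*(-28) = (169 + 120 + 52 + 390) + 28 = 731 + 28 = 759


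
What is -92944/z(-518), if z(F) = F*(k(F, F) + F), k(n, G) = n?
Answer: -314/1813 ≈ -0.17319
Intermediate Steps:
z(F) = 2*F**2 (z(F) = F*(F + F) = F*(2*F) = 2*F**2)
-92944/z(-518) = -92944/(2*(-518)**2) = -92944/(2*268324) = -92944/536648 = -92944*1/536648 = -314/1813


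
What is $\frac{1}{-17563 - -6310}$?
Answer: $- \frac{1}{11253} \approx -8.8865 \cdot 10^{-5}$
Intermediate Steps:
$\frac{1}{-17563 - -6310} = \frac{1}{-17563 + \left(-26 + 6336\right)} = \frac{1}{-17563 + 6310} = \frac{1}{-11253} = - \frac{1}{11253}$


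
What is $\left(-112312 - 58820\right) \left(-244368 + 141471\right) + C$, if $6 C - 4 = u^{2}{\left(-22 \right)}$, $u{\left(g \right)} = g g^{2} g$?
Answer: $\frac{80264844982}{3} \approx 2.6755 \cdot 10^{10}$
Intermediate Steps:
$u{\left(g \right)} = g^{4}$ ($u{\left(g \right)} = g^{3} g = g^{4}$)
$C = \frac{27437936770}{3}$ ($C = \frac{2}{3} + \frac{\left(\left(-22\right)^{4}\right)^{2}}{6} = \frac{2}{3} + \frac{234256^{2}}{6} = \frac{2}{3} + \frac{1}{6} \cdot 54875873536 = \frac{2}{3} + \frac{27437936768}{3} = \frac{27437936770}{3} \approx 9.146 \cdot 10^{9}$)
$\left(-112312 - 58820\right) \left(-244368 + 141471\right) + C = \left(-112312 - 58820\right) \left(-244368 + 141471\right) + \frac{27437936770}{3} = \left(-171132\right) \left(-102897\right) + \frac{27437936770}{3} = 17608969404 + \frac{27437936770}{3} = \frac{80264844982}{3}$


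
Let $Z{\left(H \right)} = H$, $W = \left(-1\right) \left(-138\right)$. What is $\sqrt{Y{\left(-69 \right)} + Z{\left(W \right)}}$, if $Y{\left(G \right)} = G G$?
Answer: $\sqrt{4899} \approx 69.993$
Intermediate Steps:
$Y{\left(G \right)} = G^{2}$
$W = 138$
$\sqrt{Y{\left(-69 \right)} + Z{\left(W \right)}} = \sqrt{\left(-69\right)^{2} + 138} = \sqrt{4761 + 138} = \sqrt{4899}$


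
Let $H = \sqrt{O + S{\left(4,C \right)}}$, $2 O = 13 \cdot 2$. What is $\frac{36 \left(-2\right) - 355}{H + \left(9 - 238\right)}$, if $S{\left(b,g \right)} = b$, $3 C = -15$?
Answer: $\frac{97783}{52424} + \frac{427 \sqrt{17}}{52424} \approx 1.8988$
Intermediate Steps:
$C = -5$ ($C = \frac{1}{3} \left(-15\right) = -5$)
$O = 13$ ($O = \frac{13 \cdot 2}{2} = \frac{1}{2} \cdot 26 = 13$)
$H = \sqrt{17}$ ($H = \sqrt{13 + 4} = \sqrt{17} \approx 4.1231$)
$\frac{36 \left(-2\right) - 355}{H + \left(9 - 238\right)} = \frac{36 \left(-2\right) - 355}{\sqrt{17} + \left(9 - 238\right)} = \frac{-72 - 355}{\sqrt{17} + \left(9 - 238\right)} = - \frac{427}{\sqrt{17} - 229} = - \frac{427}{-229 + \sqrt{17}}$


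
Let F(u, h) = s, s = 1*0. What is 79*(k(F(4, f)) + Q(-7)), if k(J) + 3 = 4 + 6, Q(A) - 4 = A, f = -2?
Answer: 316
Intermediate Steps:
Q(A) = 4 + A
s = 0
F(u, h) = 0
k(J) = 7 (k(J) = -3 + (4 + 6) = -3 + 10 = 7)
79*(k(F(4, f)) + Q(-7)) = 79*(7 + (4 - 7)) = 79*(7 - 3) = 79*4 = 316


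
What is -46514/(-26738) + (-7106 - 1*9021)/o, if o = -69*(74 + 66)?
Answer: 440264483/129144540 ≈ 3.4091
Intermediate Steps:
o = -9660 (o = -69*140 = -9660)
-46514/(-26738) + (-7106 - 1*9021)/o = -46514/(-26738) + (-7106 - 1*9021)/(-9660) = -46514*(-1/26738) + (-7106 - 9021)*(-1/9660) = 23257/13369 - 16127*(-1/9660) = 23257/13369 + 16127/9660 = 440264483/129144540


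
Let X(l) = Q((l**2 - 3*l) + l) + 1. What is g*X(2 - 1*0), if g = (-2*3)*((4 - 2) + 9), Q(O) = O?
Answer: -66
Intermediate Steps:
X(l) = 1 + l**2 - 2*l (X(l) = ((l**2 - 3*l) + l) + 1 = (l**2 - 2*l) + 1 = 1 + l**2 - 2*l)
g = -66 (g = -6*(2 + 9) = -6*11 = -66)
g*X(2 - 1*0) = -66*(1 + (2 - 1*0)*(-2 + (2 - 1*0))) = -66*(1 + (2 + 0)*(-2 + (2 + 0))) = -66*(1 + 2*(-2 + 2)) = -66*(1 + 2*0) = -66*(1 + 0) = -66*1 = -66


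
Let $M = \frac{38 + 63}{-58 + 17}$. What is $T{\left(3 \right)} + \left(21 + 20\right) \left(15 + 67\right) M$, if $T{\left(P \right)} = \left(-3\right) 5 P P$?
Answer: $-8417$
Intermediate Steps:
$M = - \frac{101}{41}$ ($M = \frac{101}{-41} = 101 \left(- \frac{1}{41}\right) = - \frac{101}{41} \approx -2.4634$)
$T{\left(P \right)} = - 15 P^{2}$ ($T{\left(P \right)} = - 15 P P = - 15 P^{2}$)
$T{\left(3 \right)} + \left(21 + 20\right) \left(15 + 67\right) M = - 15 \cdot 3^{2} + \left(21 + 20\right) \left(15 + 67\right) \left(- \frac{101}{41}\right) = \left(-15\right) 9 + 41 \cdot 82 \left(- \frac{101}{41}\right) = -135 + 3362 \left(- \frac{101}{41}\right) = -135 - 8282 = -8417$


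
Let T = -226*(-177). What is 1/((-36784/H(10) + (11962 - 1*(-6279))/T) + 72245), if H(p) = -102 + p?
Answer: 920046/66837001205 ≈ 1.3766e-5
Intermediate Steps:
T = 40002
1/((-36784/H(10) + (11962 - 1*(-6279))/T) + 72245) = 1/((-36784/(-102 + 10) + (11962 - 1*(-6279))/40002) + 72245) = 1/((-36784/(-92) + (11962 + 6279)*(1/40002)) + 72245) = 1/((-36784*(-1/92) + 18241*(1/40002)) + 72245) = 1/((9196/23 + 18241/40002) + 72245) = 1/(368277935/920046 + 72245) = 1/(66837001205/920046) = 920046/66837001205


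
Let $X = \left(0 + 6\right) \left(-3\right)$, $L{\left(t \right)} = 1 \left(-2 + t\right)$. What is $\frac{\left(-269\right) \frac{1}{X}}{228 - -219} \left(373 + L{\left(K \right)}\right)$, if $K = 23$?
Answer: $\frac{52993}{4023} \approx 13.173$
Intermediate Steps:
$L{\left(t \right)} = -2 + t$
$X = -18$ ($X = 6 \left(-3\right) = -18$)
$\frac{\left(-269\right) \frac{1}{X}}{228 - -219} \left(373 + L{\left(K \right)}\right) = \frac{\left(-269\right) \frac{1}{-18}}{228 - -219} \left(373 + \left(-2 + 23\right)\right) = \frac{\left(-269\right) \left(- \frac{1}{18}\right)}{228 + 219} \left(373 + 21\right) = \frac{269}{18 \cdot 447} \cdot 394 = \frac{269}{18} \cdot \frac{1}{447} \cdot 394 = \frac{269}{8046} \cdot 394 = \frac{52993}{4023}$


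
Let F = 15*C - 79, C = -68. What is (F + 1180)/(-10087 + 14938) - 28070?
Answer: -15129721/539 ≈ -28070.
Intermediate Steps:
F = -1099 (F = 15*(-68) - 79 = -1020 - 79 = -1099)
(F + 1180)/(-10087 + 14938) - 28070 = (-1099 + 1180)/(-10087 + 14938) - 28070 = 81/4851 - 28070 = 81*(1/4851) - 28070 = 9/539 - 28070 = -15129721/539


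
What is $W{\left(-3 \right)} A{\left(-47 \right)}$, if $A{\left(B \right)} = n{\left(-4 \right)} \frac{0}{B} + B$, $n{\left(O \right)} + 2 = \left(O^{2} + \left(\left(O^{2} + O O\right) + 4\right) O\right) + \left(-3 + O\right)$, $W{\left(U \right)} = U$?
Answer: $141$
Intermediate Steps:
$n{\left(O \right)} = -5 + O + O^{2} + O \left(4 + 2 O^{2}\right)$ ($n{\left(O \right)} = -2 + \left(\left(O^{2} + \left(\left(O^{2} + O O\right) + 4\right) O\right) + \left(-3 + O\right)\right) = -2 + \left(\left(O^{2} + \left(\left(O^{2} + O^{2}\right) + 4\right) O\right) + \left(-3 + O\right)\right) = -2 + \left(\left(O^{2} + \left(2 O^{2} + 4\right) O\right) + \left(-3 + O\right)\right) = -2 + \left(\left(O^{2} + \left(4 + 2 O^{2}\right) O\right) + \left(-3 + O\right)\right) = -2 + \left(\left(O^{2} + O \left(4 + 2 O^{2}\right)\right) + \left(-3 + O\right)\right) = -2 + \left(-3 + O + O^{2} + O \left(4 + 2 O^{2}\right)\right) = -5 + O + O^{2} + O \left(4 + 2 O^{2}\right)$)
$A{\left(B \right)} = B$ ($A{\left(B \right)} = \left(-5 + \left(-4\right)^{2} + 2 \left(-4\right)^{3} + 5 \left(-4\right)\right) \frac{0}{B} + B = \left(-5 + 16 + 2 \left(-64\right) - 20\right) 0 + B = \left(-5 + 16 - 128 - 20\right) 0 + B = \left(-137\right) 0 + B = 0 + B = B$)
$W{\left(-3 \right)} A{\left(-47 \right)} = \left(-3\right) \left(-47\right) = 141$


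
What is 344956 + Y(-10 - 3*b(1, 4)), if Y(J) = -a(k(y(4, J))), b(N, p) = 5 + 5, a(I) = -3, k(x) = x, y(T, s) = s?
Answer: 344959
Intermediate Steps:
b(N, p) = 10
Y(J) = 3 (Y(J) = -1*(-3) = 3)
344956 + Y(-10 - 3*b(1, 4)) = 344956 + 3 = 344959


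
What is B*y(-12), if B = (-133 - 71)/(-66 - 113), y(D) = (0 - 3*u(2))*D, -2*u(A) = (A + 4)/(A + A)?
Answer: -5508/179 ≈ -30.771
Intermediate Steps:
u(A) = -(4 + A)/(4*A) (u(A) = -(A + 4)/(2*(A + A)) = -(4 + A)/(2*(2*A)) = -(4 + A)*1/(2*A)/2 = -(4 + A)/(4*A))
y(D) = 9*D/4 (y(D) = (0 - 3*(-4 - 1*2)/(4*2))*D = (0 - 3*(-4 - 2)/(4*2))*D = (0 - 3*(-6)/(4*2))*D = (0 - 3*(-¾))*D = (0 + 9/4)*D = 9*D/4)
B = 204/179 (B = -204/(-179) = -204*(-1/179) = 204/179 ≈ 1.1397)
B*y(-12) = 204*((9/4)*(-12))/179 = (204/179)*(-27) = -5508/179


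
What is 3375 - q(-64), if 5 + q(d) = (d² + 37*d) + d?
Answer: 1716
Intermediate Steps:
q(d) = -5 + d² + 38*d (q(d) = -5 + ((d² + 37*d) + d) = -5 + (d² + 38*d) = -5 + d² + 38*d)
3375 - q(-64) = 3375 - (-5 + (-64)² + 38*(-64)) = 3375 - (-5 + 4096 - 2432) = 3375 - 1*1659 = 3375 - 1659 = 1716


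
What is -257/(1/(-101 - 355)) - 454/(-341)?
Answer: 39962926/341 ≈ 1.1719e+5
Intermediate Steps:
-257/(1/(-101 - 355)) - 454/(-341) = -257/(1/(-456)) - 454*(-1/341) = -257/(-1/456) + 454/341 = -257*(-456) + 454/341 = 117192 + 454/341 = 39962926/341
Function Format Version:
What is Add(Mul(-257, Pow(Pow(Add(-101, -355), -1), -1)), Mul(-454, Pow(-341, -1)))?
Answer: Rational(39962926, 341) ≈ 1.1719e+5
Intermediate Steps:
Add(Mul(-257, Pow(Pow(Add(-101, -355), -1), -1)), Mul(-454, Pow(-341, -1))) = Add(Mul(-257, Pow(Pow(-456, -1), -1)), Mul(-454, Rational(-1, 341))) = Add(Mul(-257, Pow(Rational(-1, 456), -1)), Rational(454, 341)) = Add(Mul(-257, -456), Rational(454, 341)) = Add(117192, Rational(454, 341)) = Rational(39962926, 341)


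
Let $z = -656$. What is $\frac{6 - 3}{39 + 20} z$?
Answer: $- \frac{1968}{59} \approx -33.356$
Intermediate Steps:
$\frac{6 - 3}{39 + 20} z = \frac{6 - 3}{39 + 20} \left(-656\right) = \frac{3}{59} \left(-656\right) = - \frac{1968}{59}$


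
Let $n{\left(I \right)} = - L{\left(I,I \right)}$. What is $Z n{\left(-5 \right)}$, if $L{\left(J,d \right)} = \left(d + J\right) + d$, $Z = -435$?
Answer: $-6525$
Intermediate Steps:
$L{\left(J,d \right)} = J + 2 d$ ($L{\left(J,d \right)} = \left(J + d\right) + d = J + 2 d$)
$n{\left(I \right)} = - 3 I$ ($n{\left(I \right)} = - (I + 2 I) = - 3 I$)
$Z n{\left(-5 \right)} = - 435 \left(\left(-3\right) \left(-5\right)\right) = \left(-435\right) 15 = -6525$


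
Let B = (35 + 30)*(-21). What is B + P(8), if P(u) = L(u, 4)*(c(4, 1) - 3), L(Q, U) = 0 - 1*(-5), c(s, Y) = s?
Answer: -1360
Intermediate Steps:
B = -1365 (B = 65*(-21) = -1365)
L(Q, U) = 5 (L(Q, U) = 0 + 5 = 5)
P(u) = 5 (P(u) = 5*(4 - 3) = 5*1 = 5)
B + P(8) = -1365 + 5 = -1360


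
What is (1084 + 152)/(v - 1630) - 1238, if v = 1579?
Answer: -21458/17 ≈ -1262.2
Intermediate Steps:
(1084 + 152)/(v - 1630) - 1238 = (1084 + 152)/(1579 - 1630) - 1238 = 1236/(-51) - 1238 = 1236*(-1/51) - 1238 = -412/17 - 1238 = -21458/17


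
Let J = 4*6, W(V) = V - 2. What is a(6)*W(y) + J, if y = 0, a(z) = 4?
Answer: 16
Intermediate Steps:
W(V) = -2 + V
J = 24
a(6)*W(y) + J = 4*(-2 + 0) + 24 = 4*(-2) + 24 = -8 + 24 = 16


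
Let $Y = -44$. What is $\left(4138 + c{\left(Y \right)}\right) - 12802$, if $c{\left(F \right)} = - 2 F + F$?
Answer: $-8620$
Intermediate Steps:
$c{\left(F \right)} = - F$
$\left(4138 + c{\left(Y \right)}\right) - 12802 = \left(4138 - -44\right) - 12802 = \left(4138 + 44\right) - 12802 = 4182 - 12802 = -8620$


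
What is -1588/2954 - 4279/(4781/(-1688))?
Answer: 1523500570/1008791 ≈ 1510.2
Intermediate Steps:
-1588/2954 - 4279/(4781/(-1688)) = -1588*1/2954 - 4279/(4781*(-1/1688)) = -794/1477 - 4279/(-4781/1688) = -794/1477 - 4279*(-1688/4781) = -794/1477 + 7222952/4781 = 1523500570/1008791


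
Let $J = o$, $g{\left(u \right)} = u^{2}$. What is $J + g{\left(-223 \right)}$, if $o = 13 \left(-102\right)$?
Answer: $48403$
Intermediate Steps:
$o = -1326$
$J = -1326$
$J + g{\left(-223 \right)} = -1326 + \left(-223\right)^{2} = -1326 + 49729 = 48403$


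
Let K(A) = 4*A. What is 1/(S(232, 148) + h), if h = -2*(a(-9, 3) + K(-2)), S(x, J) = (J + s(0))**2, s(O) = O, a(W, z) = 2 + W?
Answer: 1/21934 ≈ 4.5591e-5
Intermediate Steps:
S(x, J) = J**2 (S(x, J) = (J + 0)**2 = J**2)
h = 30 (h = -2*((2 - 9) + 4*(-2)) = -2*(-7 - 8) = -2*(-15) = 30)
1/(S(232, 148) + h) = 1/(148**2 + 30) = 1/(21904 + 30) = 1/21934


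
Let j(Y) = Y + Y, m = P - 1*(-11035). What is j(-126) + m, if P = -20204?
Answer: -9421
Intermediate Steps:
m = -9169 (m = -20204 - 1*(-11035) = -20204 + 11035 = -9169)
j(Y) = 2*Y
j(-126) + m = 2*(-126) - 9169 = -252 - 9169 = -9421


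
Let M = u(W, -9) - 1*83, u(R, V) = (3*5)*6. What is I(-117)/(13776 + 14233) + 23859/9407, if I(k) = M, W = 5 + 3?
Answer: 668332580/263480663 ≈ 2.5366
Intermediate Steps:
W = 8
u(R, V) = 90 (u(R, V) = 15*6 = 90)
M = 7 (M = 90 - 1*83 = 90 - 83 = 7)
I(k) = 7
I(-117)/(13776 + 14233) + 23859/9407 = 7/(13776 + 14233) + 23859/9407 = 7/28009 + 23859*(1/9407) = 7*(1/28009) + 23859/9407 = 7/28009 + 23859/9407 = 668332580/263480663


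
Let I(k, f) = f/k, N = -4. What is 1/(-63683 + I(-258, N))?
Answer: -129/8215105 ≈ -1.5703e-5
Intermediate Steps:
1/(-63683 + I(-258, N)) = 1/(-63683 - 4/(-258)) = 1/(-63683 - 4*(-1/258)) = 1/(-63683 + 2/129) = 1/(-8215105/129) = -129/8215105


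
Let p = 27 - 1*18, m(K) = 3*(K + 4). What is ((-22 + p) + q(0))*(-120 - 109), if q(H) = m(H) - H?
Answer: 229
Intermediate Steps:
m(K) = 12 + 3*K (m(K) = 3*(4 + K) = 12 + 3*K)
p = 9 (p = 27 - 18 = 9)
q(H) = 12 + 2*H (q(H) = (12 + 3*H) - H = 12 + 2*H)
((-22 + p) + q(0))*(-120 - 109) = ((-22 + 9) + (12 + 2*0))*(-120 - 109) = (-13 + (12 + 0))*(-229) = (-13 + 12)*(-229) = -1*(-229) = 229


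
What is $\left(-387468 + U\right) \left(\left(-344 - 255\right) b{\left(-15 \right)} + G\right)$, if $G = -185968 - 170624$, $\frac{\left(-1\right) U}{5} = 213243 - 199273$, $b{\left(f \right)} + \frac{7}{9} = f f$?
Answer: $\frac{2020481228980}{9} \approx 2.245 \cdot 10^{11}$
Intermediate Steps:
$b{\left(f \right)} = - \frac{7}{9} + f^{2}$ ($b{\left(f \right)} = - \frac{7}{9} + f f = - \frac{7}{9} + f^{2}$)
$U = -69850$ ($U = - 5 \left(213243 - 199273\right) = \left(-5\right) 13970 = -69850$)
$G = -356592$
$\left(-387468 + U\right) \left(\left(-344 - 255\right) b{\left(-15 \right)} + G\right) = \left(-387468 - 69850\right) \left(\left(-344 - 255\right) \left(- \frac{7}{9} + \left(-15\right)^{2}\right) - 356592\right) = - 457318 \left(- 599 \left(- \frac{7}{9} + 225\right) - 356592\right) = - 457318 \left(\left(-599\right) \frac{2018}{9} - 356592\right) = - 457318 \left(- \frac{1208782}{9} - 356592\right) = \left(-457318\right) \left(- \frac{4418110}{9}\right) = \frac{2020481228980}{9}$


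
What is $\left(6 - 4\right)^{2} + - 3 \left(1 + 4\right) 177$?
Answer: $-2651$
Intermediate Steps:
$\left(6 - 4\right)^{2} + - 3 \left(1 + 4\right) 177 = 2^{2} + \left(-3\right) 5 \cdot 177 = 4 - 2655 = -2651$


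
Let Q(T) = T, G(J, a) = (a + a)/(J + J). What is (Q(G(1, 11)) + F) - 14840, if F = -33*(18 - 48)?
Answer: -13839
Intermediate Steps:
G(J, a) = a/J (G(J, a) = (2*a)/((2*J)) = (2*a)*(1/(2*J)) = a/J)
F = 990 (F = -33*(-30) = 990)
(Q(G(1, 11)) + F) - 14840 = (11/1 + 990) - 14840 = (11*1 + 990) - 14840 = (11 + 990) - 14840 = 1001 - 14840 = -13839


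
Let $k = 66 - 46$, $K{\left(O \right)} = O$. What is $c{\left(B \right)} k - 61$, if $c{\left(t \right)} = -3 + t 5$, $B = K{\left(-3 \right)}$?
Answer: $-421$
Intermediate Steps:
$k = 20$ ($k = 66 - 46 = 20$)
$B = -3$
$c{\left(t \right)} = -3 + 5 t$
$c{\left(B \right)} k - 61 = \left(-3 + 5 \left(-3\right)\right) 20 - 61 = \left(-3 - 15\right) 20 - 61 = \left(-18\right) 20 - 61 = -360 - 61 = -421$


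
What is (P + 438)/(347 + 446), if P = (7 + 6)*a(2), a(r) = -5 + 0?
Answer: 373/793 ≈ 0.47037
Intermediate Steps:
a(r) = -5
P = -65 (P = (7 + 6)*(-5) = 13*(-5) = -65)
(P + 438)/(347 + 446) = (-65 + 438)/(347 + 446) = 373/793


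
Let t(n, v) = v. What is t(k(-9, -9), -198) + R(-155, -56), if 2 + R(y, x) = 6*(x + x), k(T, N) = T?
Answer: -872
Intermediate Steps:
R(y, x) = -2 + 12*x (R(y, x) = -2 + 6*(x + x) = -2 + 6*(2*x) = -2 + 12*x)
t(k(-9, -9), -198) + R(-155, -56) = -198 + (-2 + 12*(-56)) = -198 + (-2 - 672) = -198 - 674 = -872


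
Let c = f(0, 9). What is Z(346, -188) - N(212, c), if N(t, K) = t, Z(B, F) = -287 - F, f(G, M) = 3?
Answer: -311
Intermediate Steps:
c = 3
Z(346, -188) - N(212, c) = (-287 - 1*(-188)) - 1*212 = (-287 + 188) - 212 = -99 - 212 = -311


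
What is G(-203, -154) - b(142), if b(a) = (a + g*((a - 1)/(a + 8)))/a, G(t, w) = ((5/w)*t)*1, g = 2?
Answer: 108904/19525 ≈ 5.5777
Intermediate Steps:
G(t, w) = 5*t/w (G(t, w) = (5*t/w)*1 = 5*t/w)
b(a) = (a + 2*(-1 + a)/(8 + a))/a (b(a) = (a + 2*((a - 1)/(a + 8)))/a = (a + 2*((-1 + a)/(8 + a)))/a = (a + 2*(-1 + a)/(8 + a))/a)
G(-203, -154) - b(142) = 5*(-203)/(-154) - (-2 + 142² + 10*142)/(142*(8 + 142)) = 5*(-203)*(-1/154) - (-2 + 20164 + 1420)/(142*150) = 145/22 - 21582/(142*150) = 145/22 - 1*3597/3550 = 145/22 - 3597/3550 = 108904/19525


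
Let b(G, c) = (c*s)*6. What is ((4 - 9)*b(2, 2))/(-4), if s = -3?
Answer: -45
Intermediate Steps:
b(G, c) = -18*c (b(G, c) = (c*(-3))*6 = -3*c*6 = -18*c)
((4 - 9)*b(2, 2))/(-4) = ((4 - 9)*(-18*2))/(-4) = -5*(-36)*(-¼) = 180*(-¼) = -45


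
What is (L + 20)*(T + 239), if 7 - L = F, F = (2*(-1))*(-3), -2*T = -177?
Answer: 13755/2 ≈ 6877.5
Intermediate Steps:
T = 177/2 (T = -½*(-177) = 177/2 ≈ 88.500)
F = 6 (F = -2*(-3) = 6)
L = 1 (L = 7 - 1*6 = 7 - 6 = 1)
(L + 20)*(T + 239) = (1 + 20)*(177/2 + 239) = 21*(655/2) = 13755/2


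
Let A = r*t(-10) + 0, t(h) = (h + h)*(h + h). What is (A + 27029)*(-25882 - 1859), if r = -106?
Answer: 426406911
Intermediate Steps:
t(h) = 4*h² (t(h) = (2*h)*(2*h) = 4*h²)
A = -42400 (A = -424*(-10)² + 0 = -424*100 + 0 = -106*400 + 0 = -42400 + 0 = -42400)
(A + 27029)*(-25882 - 1859) = (-42400 + 27029)*(-25882 - 1859) = -15371*(-27741) = 426406911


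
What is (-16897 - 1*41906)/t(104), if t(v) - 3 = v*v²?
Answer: -58803/1124867 ≈ -0.052276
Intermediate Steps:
t(v) = 3 + v³ (t(v) = 3 + v*v² = 3 + v³)
(-16897 - 1*41906)/t(104) = (-16897 - 1*41906)/(3 + 104³) = (-16897 - 41906)/(3 + 1124864) = -58803/1124867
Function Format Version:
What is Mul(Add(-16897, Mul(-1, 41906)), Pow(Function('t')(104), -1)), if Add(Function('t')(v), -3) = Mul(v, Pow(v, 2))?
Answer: Rational(-58803, 1124867) ≈ -0.052276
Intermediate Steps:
Function('t')(v) = Add(3, Pow(v, 3)) (Function('t')(v) = Add(3, Mul(v, Pow(v, 2))) = Add(3, Pow(v, 3)))
Mul(Add(-16897, Mul(-1, 41906)), Pow(Function('t')(104), -1)) = Mul(Add(-16897, Mul(-1, 41906)), Pow(Add(3, Pow(104, 3)), -1)) = Mul(Add(-16897, -41906), Pow(Add(3, 1124864), -1)) = Mul(-58803, Pow(1124867, -1)) = Mul(-58803, Rational(1, 1124867)) = Rational(-58803, 1124867)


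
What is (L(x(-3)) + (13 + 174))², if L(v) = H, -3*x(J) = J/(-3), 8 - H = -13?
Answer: 43264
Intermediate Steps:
H = 21 (H = 8 - 1*(-13) = 8 + 13 = 21)
x(J) = J/9 (x(J) = -J/(3*(-3)) = -J*(-1)/(3*3) = -(-1)*J/9 = J/9)
L(v) = 21
(L(x(-3)) + (13 + 174))² = (21 + (13 + 174))² = (21 + 187)² = 208² = 43264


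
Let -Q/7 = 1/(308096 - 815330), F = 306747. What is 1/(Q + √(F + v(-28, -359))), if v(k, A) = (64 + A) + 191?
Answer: -72462/1610103108612491 + 5250741444*√306643/1610103108612491 ≈ 0.0018059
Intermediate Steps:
v(k, A) = 255 + A
Q = 1/72462 (Q = -7/(308096 - 815330) = -7/(-507234) = -7*(-1/507234) = 1/72462 ≈ 1.3800e-5)
1/(Q + √(F + v(-28, -359))) = 1/(1/72462 + √(306747 + (255 - 359))) = 1/(1/72462 + √(306747 - 104)) = 1/(1/72462 + √306643)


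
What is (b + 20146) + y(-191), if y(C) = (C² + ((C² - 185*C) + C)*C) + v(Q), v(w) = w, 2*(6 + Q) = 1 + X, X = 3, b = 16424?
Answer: -13607328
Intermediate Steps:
Q = -4 (Q = -6 + (1 + 3)/2 = -6 + (½)*4 = -6 + 2 = -4)
y(C) = -4 + C² + C*(C² - 184*C) (y(C) = (C² + ((C² - 185*C) + C)*C) - 4 = (C² + (C² - 184*C)*C) - 4 = (C² + C*(C² - 184*C)) - 4 = -4 + C² + C*(C² - 184*C))
(b + 20146) + y(-191) = (16424 + 20146) + (-4 + (-191)³ - 183*(-191)²) = 36570 + (-4 - 6967871 - 183*36481) = 36570 + (-4 - 6967871 - 6676023) = 36570 - 13643898 = -13607328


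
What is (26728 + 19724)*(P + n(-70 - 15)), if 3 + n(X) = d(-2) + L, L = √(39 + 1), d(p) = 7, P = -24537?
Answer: -1139606916 + 92904*√10 ≈ -1.1393e+9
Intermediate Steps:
L = 2*√10 (L = √40 = 2*√10 ≈ 6.3246)
n(X) = 4 + 2*√10 (n(X) = -3 + (7 + 2*√10) = 4 + 2*√10)
(26728 + 19724)*(P + n(-70 - 15)) = (26728 + 19724)*(-24537 + (4 + 2*√10)) = 46452*(-24533 + 2*√10) = -1139606916 + 92904*√10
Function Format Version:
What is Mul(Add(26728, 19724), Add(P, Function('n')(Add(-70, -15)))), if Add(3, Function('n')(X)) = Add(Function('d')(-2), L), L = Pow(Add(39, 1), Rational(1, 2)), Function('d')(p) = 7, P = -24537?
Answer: Add(-1139606916, Mul(92904, Pow(10, Rational(1, 2)))) ≈ -1.1393e+9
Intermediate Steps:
L = Mul(2, Pow(10, Rational(1, 2))) (L = Pow(40, Rational(1, 2)) = Mul(2, Pow(10, Rational(1, 2))) ≈ 6.3246)
Function('n')(X) = Add(4, Mul(2, Pow(10, Rational(1, 2)))) (Function('n')(X) = Add(-3, Add(7, Mul(2, Pow(10, Rational(1, 2))))) = Add(4, Mul(2, Pow(10, Rational(1, 2)))))
Mul(Add(26728, 19724), Add(P, Function('n')(Add(-70, -15)))) = Mul(Add(26728, 19724), Add(-24537, Add(4, Mul(2, Pow(10, Rational(1, 2)))))) = Mul(46452, Add(-24533, Mul(2, Pow(10, Rational(1, 2))))) = Add(-1139606916, Mul(92904, Pow(10, Rational(1, 2))))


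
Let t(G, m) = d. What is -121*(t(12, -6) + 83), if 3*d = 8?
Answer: -31097/3 ≈ -10366.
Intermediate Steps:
d = 8/3 (d = (⅓)*8 = 8/3 ≈ 2.6667)
t(G, m) = 8/3
-121*(t(12, -6) + 83) = -121*(8/3 + 83) = -121*257/3 = -31097/3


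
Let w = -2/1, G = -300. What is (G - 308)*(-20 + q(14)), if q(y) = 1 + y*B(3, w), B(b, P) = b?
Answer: -13984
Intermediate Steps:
w = -2 (w = -2*1 = -2)
q(y) = 1 + 3*y (q(y) = 1 + y*3 = 1 + 3*y)
(G - 308)*(-20 + q(14)) = (-300 - 308)*(-20 + (1 + 3*14)) = -608*(-20 + (1 + 42)) = -608*(-20 + 43) = -608*23 = -13984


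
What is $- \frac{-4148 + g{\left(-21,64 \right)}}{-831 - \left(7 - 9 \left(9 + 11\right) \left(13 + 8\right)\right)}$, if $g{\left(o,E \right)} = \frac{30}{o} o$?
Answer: $\frac{2059}{1471} \approx 1.3997$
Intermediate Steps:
$g{\left(o,E \right)} = 30$
$- \frac{-4148 + g{\left(-21,64 \right)}}{-831 - \left(7 - 9 \left(9 + 11\right) \left(13 + 8\right)\right)} = - \frac{-4148 + 30}{-831 - \left(7 - 9 \left(9 + 11\right) \left(13 + 8\right)\right)} = - \frac{-4118}{-831 - \left(7 - 9 \cdot 20 \cdot 21\right)} = - \frac{-4118}{-831 + \left(9 \cdot 420 - 7\right)} = - \frac{-4118}{-831 + \left(3780 - 7\right)} = - \frac{-4118}{-831 + 3773} = - \frac{-4118}{2942} = \left(-1\right) \left(- \frac{2059}{1471}\right) = \frac{2059}{1471}$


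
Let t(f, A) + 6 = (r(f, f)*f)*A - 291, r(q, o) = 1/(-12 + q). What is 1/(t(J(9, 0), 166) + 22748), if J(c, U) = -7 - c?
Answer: 7/157821 ≈ 4.4354e-5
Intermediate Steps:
t(f, A) = -297 + A*f/(-12 + f) (t(f, A) = -6 + ((f/(-12 + f))*A - 291) = -6 + (A*f/(-12 + f) - 291) = -6 + (-291 + A*f/(-12 + f)) = -297 + A*f/(-12 + f))
1/(t(J(9, 0), 166) + 22748) = 1/((3564 - 297*(-7 - 1*9) + 166*(-7 - 1*9))/(-12 + (-7 - 1*9)) + 22748) = 1/((3564 - 297*(-7 - 9) + 166*(-7 - 9))/(-12 + (-7 - 9)) + 22748) = 1/((3564 - 297*(-16) + 166*(-16))/(-12 - 16) + 22748) = 1/((3564 + 4752 - 2656)/(-28) + 22748) = 1/(-1/28*5660 + 22748) = 1/(-1415/7 + 22748) = 1/(157821/7) = 7/157821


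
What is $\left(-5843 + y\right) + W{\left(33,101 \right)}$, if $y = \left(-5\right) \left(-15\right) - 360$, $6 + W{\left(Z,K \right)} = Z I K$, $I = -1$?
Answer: $-9467$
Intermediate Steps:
$W{\left(Z,K \right)} = -6 - K Z$ ($W{\left(Z,K \right)} = -6 + Z \left(-1\right) K = -6 + - Z K = -6 - K Z$)
$y = -285$ ($y = 75 - 360 = -285$)
$\left(-5843 + y\right) + W{\left(33,101 \right)} = \left(-5843 - 285\right) - \left(6 + 101 \cdot 33\right) = -6128 - 3339 = -9467$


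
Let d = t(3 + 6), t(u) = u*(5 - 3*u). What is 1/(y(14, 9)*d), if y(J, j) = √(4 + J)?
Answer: -√2/1188 ≈ -0.0011904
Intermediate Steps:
d = -198 (d = (3 + 6)*(5 - 3*(3 + 6)) = 9*(5 - 3*9) = 9*(5 - 27) = 9*(-22) = -198)
1/(y(14, 9)*d) = 1/(√(4 + 14)*(-198)) = 1/(√18*(-198)) = 1/((3*√2)*(-198)) = 1/(-594*√2) = -√2/1188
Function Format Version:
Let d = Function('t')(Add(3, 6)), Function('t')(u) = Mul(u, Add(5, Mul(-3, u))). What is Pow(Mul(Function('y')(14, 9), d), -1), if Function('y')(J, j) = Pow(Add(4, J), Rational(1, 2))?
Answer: Mul(Rational(-1, 1188), Pow(2, Rational(1, 2))) ≈ -0.0011904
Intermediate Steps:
d = -198 (d = Mul(Add(3, 6), Add(5, Mul(-3, Add(3, 6)))) = Mul(9, Add(5, Mul(-3, 9))) = Mul(9, Add(5, -27)) = Mul(9, -22) = -198)
Pow(Mul(Function('y')(14, 9), d), -1) = Pow(Mul(Pow(Add(4, 14), Rational(1, 2)), -198), -1) = Pow(Mul(Pow(18, Rational(1, 2)), -198), -1) = Pow(Mul(Mul(3, Pow(2, Rational(1, 2))), -198), -1) = Pow(Mul(-594, Pow(2, Rational(1, 2))), -1) = Mul(Rational(-1, 1188), Pow(2, Rational(1, 2)))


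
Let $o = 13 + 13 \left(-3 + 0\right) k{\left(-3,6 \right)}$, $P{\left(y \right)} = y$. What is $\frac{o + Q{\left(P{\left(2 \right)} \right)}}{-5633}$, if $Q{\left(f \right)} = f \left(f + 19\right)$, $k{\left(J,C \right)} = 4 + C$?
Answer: $\frac{335}{5633} \approx 0.059471$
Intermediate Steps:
$Q{\left(f \right)} = f \left(19 + f\right)$
$o = -377$ ($o = 13 + 13 \left(-3 + 0\right) \left(4 + 6\right) = 13 + 13 \left(\left(-3\right) 10\right) = 13 + 13 \left(-30\right) = 13 - 390 = -377$)
$\frac{o + Q{\left(P{\left(2 \right)} \right)}}{-5633} = \frac{-377 + 2 \left(19 + 2\right)}{-5633} = \left(-377 + 2 \cdot 21\right) \left(- \frac{1}{5633}\right) = \left(-377 + 42\right) \left(- \frac{1}{5633}\right) = \left(-335\right) \left(- \frac{1}{5633}\right) = \frac{335}{5633}$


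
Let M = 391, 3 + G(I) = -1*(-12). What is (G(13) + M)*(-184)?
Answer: -73600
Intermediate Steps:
G(I) = 9 (G(I) = -3 - 1*(-12) = -3 + 12 = 9)
(G(13) + M)*(-184) = (9 + 391)*(-184) = 400*(-184) = -73600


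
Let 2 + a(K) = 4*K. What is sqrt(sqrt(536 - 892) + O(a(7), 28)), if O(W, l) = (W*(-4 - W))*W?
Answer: sqrt(-20280 + 2*I*sqrt(89)) ≈ 0.0663 + 142.41*I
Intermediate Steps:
a(K) = -2 + 4*K
O(W, l) = W**2*(-4 - W)
sqrt(sqrt(536 - 892) + O(a(7), 28)) = sqrt(sqrt(536 - 892) + (-2 + 4*7)**2*(-4 - (-2 + 4*7))) = sqrt(sqrt(-356) + (-2 + 28)**2*(-4 - (-2 + 28))) = sqrt(2*I*sqrt(89) + 26**2*(-4 - 1*26)) = sqrt(2*I*sqrt(89) + 676*(-4 - 26)) = sqrt(2*I*sqrt(89) + 676*(-30)) = sqrt(2*I*sqrt(89) - 20280) = sqrt(-20280 + 2*I*sqrt(89))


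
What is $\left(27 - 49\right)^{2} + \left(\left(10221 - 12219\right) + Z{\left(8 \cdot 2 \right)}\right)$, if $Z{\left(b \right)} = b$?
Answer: $-1498$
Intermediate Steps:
$\left(27 - 49\right)^{2} + \left(\left(10221 - 12219\right) + Z{\left(8 \cdot 2 \right)}\right) = \left(27 - 49\right)^{2} + \left(\left(10221 - 12219\right) + 8 \cdot 2\right) = \left(-22\right)^{2} + \left(-1998 + 16\right) = 484 - 1982 = -1498$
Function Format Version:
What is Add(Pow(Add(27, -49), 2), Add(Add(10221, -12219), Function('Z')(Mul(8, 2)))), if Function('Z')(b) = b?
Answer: -1498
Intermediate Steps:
Add(Pow(Add(27, -49), 2), Add(Add(10221, -12219), Function('Z')(Mul(8, 2)))) = Add(Pow(Add(27, -49), 2), Add(Add(10221, -12219), Mul(8, 2))) = Add(Pow(-22, 2), Add(-1998, 16)) = Add(484, -1982) = -1498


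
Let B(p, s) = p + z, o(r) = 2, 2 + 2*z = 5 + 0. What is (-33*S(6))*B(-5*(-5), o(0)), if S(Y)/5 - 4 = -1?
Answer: -26235/2 ≈ -13118.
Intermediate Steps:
z = 3/2 (z = -1 + (5 + 0)/2 = -1 + (½)*5 = -1 + 5/2 = 3/2 ≈ 1.5000)
B(p, s) = 3/2 + p (B(p, s) = p + 3/2 = 3/2 + p)
S(Y) = 15 (S(Y) = 20 + 5*(-1) = 20 - 5 = 15)
(-33*S(6))*B(-5*(-5), o(0)) = (-33*15)*(3/2 - 5*(-5)) = -495*(3/2 + 25) = -495*53/2 = -26235/2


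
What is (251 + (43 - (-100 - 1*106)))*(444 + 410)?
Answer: 427000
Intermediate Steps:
(251 + (43 - (-100 - 1*106)))*(444 + 410) = (251 + (43 - (-100 - 106)))*854 = (251 + (43 - 1*(-206)))*854 = (251 + (43 + 206))*854 = (251 + 249)*854 = 500*854 = 427000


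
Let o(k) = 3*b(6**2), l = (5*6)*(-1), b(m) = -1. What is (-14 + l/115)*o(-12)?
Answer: 984/23 ≈ 42.783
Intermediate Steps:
l = -30 (l = 30*(-1) = -30)
o(k) = -3 (o(k) = 3*(-1) = -3)
(-14 + l/115)*o(-12) = (-14 - 30/115)*(-3) = (-14 - 30*1/115)*(-3) = (-14 - 6/23)*(-3) = -328/23*(-3) = 984/23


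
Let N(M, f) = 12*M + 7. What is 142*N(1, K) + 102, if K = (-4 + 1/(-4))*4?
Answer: 2800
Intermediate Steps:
K = -17 (K = (-4 - ¼)*4 = -17/4*4 = -17)
N(M, f) = 7 + 12*M
142*N(1, K) + 102 = 142*(7 + 12*1) + 102 = 142*(7 + 12) + 102 = 142*19 + 102 = 2698 + 102 = 2800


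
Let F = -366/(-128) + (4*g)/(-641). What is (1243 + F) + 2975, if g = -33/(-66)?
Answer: 173156407/41024 ≈ 4220.9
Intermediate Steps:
g = ½ (g = -33*(-1/66) = ½ ≈ 0.50000)
F = 117175/41024 (F = -366/(-128) + (4*(½))/(-641) = -366*(-1/128) + 2*(-1/641) = 183/64 - 2/641 = 117175/41024 ≈ 2.8563)
(1243 + F) + 2975 = (1243 + 117175/41024) + 2975 = 51110007/41024 + 2975 = 173156407/41024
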